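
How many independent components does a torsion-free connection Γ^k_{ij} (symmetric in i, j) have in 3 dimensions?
Γ^k_{ij} has n choices for the upper index and n(n+1)/2 independent symmetric lower index pairs.
Total = 3 × 3×4/2 = 3 × 6 = 18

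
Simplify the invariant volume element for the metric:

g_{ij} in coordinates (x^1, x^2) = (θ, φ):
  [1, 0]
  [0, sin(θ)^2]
det(g) = sin(θ)^2
√|det(g)| = sin(θ) (taking 0 < θ < π so that |sin(θ)| = sin(θ))
Volume element: dV = sin(θ) dθ dφ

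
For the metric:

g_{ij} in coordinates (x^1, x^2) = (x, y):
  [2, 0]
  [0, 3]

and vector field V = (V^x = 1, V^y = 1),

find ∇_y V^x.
All Christoffel symbols are zero.
∇_y V^x = ∂_y V^x + Γ^x_{y j} V^j
  = (0) + (0)(1) + (0)(1)
  = 0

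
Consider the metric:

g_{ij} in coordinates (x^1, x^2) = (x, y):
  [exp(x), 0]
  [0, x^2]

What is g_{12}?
With x^1 = x, x^2 = y, g_{12} = g_{xy} is the row-1, column-2 entry of the matrix.
g_{12} = 0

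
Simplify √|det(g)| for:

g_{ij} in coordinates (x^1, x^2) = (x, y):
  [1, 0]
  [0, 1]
det(g) = 1
√|det(g)| = 1
Volume element: dV = 1 dx dy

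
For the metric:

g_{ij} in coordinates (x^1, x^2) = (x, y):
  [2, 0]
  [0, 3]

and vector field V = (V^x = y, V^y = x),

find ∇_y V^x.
All Christoffel symbols are zero.
∇_y V^x = ∂_y V^x + Γ^x_{y j} V^j
  = (1) + (0)(y) + (0)(x)
  = 1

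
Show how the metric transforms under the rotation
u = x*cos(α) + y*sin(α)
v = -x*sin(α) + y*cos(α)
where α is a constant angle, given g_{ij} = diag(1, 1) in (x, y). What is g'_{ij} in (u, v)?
Invert the transformation: x = u*cos(α) - v*sin(α), y = u*sin(α) + v*cos(α)
g'_{ij} = (∂x^k/∂x'^i)(∂x^l/∂x'^j) g_{kl}; with g_{kl} = δ_{kl} this is Σ_k (∂x^k/∂x'^i)(∂x^k/∂x'^j).
Jacobian: ∂x/∂u = cos(α), ∂x/∂v = -sin(α), ∂y/∂u = sin(α), ∂y/∂v = cos(α)
g'_{uu} = (cos(α))(cos(α)) + (sin(α))(sin(α)) = 1
g'_{uv} = (cos(α))(-sin(α)) + (sin(α))(cos(α)) = 0
g'_{vv} = (-sin(α))(-sin(α)) + (cos(α))(cos(α)) = 1
g'_{ij} = diag(1, 1)
The Euclidean metric is invariant under rotations.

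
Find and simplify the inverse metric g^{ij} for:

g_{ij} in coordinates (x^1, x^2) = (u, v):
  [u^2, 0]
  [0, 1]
The metric is diagonal, so g^{ij} is diagonal with entries 1/g_{ii}: diag(1/(u^2), 1).
g^{ij}:
  [1/u^2, 0]
  [0, 1]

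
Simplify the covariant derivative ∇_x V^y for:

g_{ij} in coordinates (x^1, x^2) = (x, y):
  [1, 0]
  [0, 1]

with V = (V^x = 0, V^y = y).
All Christoffel symbols are zero.
∇_x V^y = ∂_x V^y + Γ^y_{x j} V^j
  = (0) + (0)(0) + (0)(y)
  = 0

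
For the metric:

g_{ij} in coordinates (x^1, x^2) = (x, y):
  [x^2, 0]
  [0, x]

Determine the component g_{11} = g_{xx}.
With x^1 = x, x^2 = y, g_{11} = g_{xx} is the row-1, column-1 entry of the matrix.
g_{11} = x^2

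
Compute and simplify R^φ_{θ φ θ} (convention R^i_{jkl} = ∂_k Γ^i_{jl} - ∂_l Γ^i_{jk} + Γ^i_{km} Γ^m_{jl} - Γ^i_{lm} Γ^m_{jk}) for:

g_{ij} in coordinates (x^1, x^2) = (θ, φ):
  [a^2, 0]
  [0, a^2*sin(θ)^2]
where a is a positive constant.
Non-zero Christoffel symbols (Γ^k_{ij} = Γ^k_{ji}):
Γ^θ_{φ φ} = -sin(2*θ)/2
Γ^φ_{θ φ} = 1/tan(θ)
R^φ_{θ φ θ} = ∂_φ Γ^φ_{θ θ} - ∂_θ Γ^φ_{θ φ} + Γ^φ_{φ m} Γ^m_{θ θ} - Γ^φ_{θ m} Γ^m_{θ φ}
  = (0) - (-1/sin(θ)^2) + (0) - (1/tan(θ)^2) = 1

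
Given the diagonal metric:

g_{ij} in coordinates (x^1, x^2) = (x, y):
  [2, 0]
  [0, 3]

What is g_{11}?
With x^1 = x, x^2 = y, g_{11} = g_{xx} is the row-1, column-1 entry of the matrix.
g_{11} = 2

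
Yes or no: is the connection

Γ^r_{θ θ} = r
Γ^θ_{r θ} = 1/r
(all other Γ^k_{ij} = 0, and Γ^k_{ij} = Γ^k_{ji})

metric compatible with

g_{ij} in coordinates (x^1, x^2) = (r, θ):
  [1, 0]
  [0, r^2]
Using ∇_k g_{ij} = ∂_k g_{ij} - Γ^m_{ki} g_{mj} - Γ^m_{kj} g_{im}:
∇_θ g_{rθ} = (0) - (r) - (r) = -2*r ≠ 0
So the connection is not metric compatible (it is not the Levi-Civita connection).
No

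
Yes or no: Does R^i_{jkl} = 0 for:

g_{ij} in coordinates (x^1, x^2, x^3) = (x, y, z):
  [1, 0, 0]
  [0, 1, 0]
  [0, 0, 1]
All metric components are constant, so every Christoffel symbol vanishes and R^i_{jkl} = 0.
Yes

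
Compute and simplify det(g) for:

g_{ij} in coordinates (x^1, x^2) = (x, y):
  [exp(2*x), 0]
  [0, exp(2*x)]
For a 2×2 metric: det(g) = g_{11}·g_{22} - g_{12}·g_{21}
= (exp(2*x))·(exp(2*x)) - (0)·(0)
= exp(4*x) - 0
det(g) = exp(4*x)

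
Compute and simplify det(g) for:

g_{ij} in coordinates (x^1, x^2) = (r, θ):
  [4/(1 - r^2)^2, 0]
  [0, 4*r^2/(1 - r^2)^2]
For a 2×2 metric: det(g) = g_{11}·g_{22} - g_{12}·g_{21}
= (4/(1 - r^2)^2)·(4*r^2/(1 - r^2)^2) - (0)·(0)
= 16*r^2/(1 - r^2)^4 - 0
det(g) = 16*r^2/(1 - r^2)^4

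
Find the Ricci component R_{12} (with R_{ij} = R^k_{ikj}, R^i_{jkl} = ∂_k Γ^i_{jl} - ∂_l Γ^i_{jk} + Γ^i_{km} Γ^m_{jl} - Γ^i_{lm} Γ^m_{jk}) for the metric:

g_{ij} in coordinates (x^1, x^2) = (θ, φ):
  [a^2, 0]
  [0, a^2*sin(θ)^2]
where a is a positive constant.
Non-zero Christoffel symbols (Γ^k_{ij} = Γ^k_{ji}):
Γ^θ_{φ φ} = -sin(2*θ)/2
Γ^φ_{θ φ} = 1/tan(θ)
R^θ_{θ θ φ} = 0 (a repeated index in an antisymmetric pair)
R^φ_{θ φ φ} = 0 (a repeated index in an antisymmetric pair)
R_{θφ} = R^θ_{θ θ φ} + R^φ_{θ φ φ} = (0) + (0) = 0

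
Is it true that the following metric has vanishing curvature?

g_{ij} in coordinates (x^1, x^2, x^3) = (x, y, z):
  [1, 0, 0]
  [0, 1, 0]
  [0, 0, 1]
All metric components are constant, so every Christoffel symbol vanishes and R^i_{jkl} = 0.
Yes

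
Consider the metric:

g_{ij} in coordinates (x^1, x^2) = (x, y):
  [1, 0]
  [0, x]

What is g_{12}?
With x^1 = x, x^2 = y, g_{12} = g_{xy} is the row-1, column-2 entry of the matrix.
g_{12} = 0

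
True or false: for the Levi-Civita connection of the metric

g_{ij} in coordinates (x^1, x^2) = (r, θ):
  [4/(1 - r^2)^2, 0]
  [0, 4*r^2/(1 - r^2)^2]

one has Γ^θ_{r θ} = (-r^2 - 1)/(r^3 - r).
Γ^θ_{r θ} = (1/2) g^{θθ} (∂_r g_{θθ} + ∂_θ g_{θr} - ∂_θ g_{rθ}) = (1/2)((1 - r^2)^2/(4*r^2))((-8*(r^3 + r)/(r^2 - 1)^3) + (0) - (0)) = (-r^2 - 1)/(r^3 - r)
This equals the proposed value (-r^2 - 1)/(r^3 - r).
True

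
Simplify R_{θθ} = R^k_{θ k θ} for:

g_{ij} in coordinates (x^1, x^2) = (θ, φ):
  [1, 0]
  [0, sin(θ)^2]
Non-zero Christoffel symbols (Γ^k_{ij} = Γ^k_{ji}):
Γ^θ_{φ φ} = -sin(2*θ)/2
Γ^φ_{θ φ} = 1/tan(θ)
R^θ_{θ θ θ} = 0 (a repeated index in an antisymmetric pair)
R^φ_{θ φ θ} = ∂_φ Γ^φ_{θ θ} - ∂_θ Γ^φ_{θ φ} + Γ^φ_{φ m} Γ^m_{θ θ} - Γ^φ_{θ m} Γ^m_{θ φ}
  = (0) - (-1/sin(θ)^2) + (0) - (1/tan(θ)^2) = 1
R_{θθ} = R^θ_{θ θ θ} + R^φ_{θ φ θ} = (0) + (1) = 1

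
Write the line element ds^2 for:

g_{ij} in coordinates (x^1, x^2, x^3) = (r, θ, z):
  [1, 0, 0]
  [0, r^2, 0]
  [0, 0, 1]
ds^2 = g_{ij} dx^i dx^j; only the non-zero components contribute.
ds^2 = dr^2 + r^2 dθ^2 + dz^2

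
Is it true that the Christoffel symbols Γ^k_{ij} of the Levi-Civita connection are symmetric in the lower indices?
The Levi-Civita connection is torsion-free, which is exactly Γ^k_{ij} = Γ^k_{ji}.
Yes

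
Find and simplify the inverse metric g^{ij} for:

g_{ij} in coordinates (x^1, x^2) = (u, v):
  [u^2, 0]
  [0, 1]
The metric is diagonal, so g^{ij} is diagonal with entries 1/g_{ii}: diag(1/(u^2), 1).
g^{ij}:
  [1/u^2, 0]
  [0, 1]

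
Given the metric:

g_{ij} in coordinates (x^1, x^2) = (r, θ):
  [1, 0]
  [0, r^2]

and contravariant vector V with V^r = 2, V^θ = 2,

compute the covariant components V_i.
V_i = g_{ij} V^j:
V_r = (1)(2) + (0)(2) = 2
V_θ = (0)(2) + (r^2)(2) = 2*r^2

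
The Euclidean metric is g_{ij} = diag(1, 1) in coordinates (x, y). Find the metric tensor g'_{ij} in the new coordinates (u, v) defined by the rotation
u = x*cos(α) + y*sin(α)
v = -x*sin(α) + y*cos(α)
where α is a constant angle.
Invert the transformation: x = u*cos(α) - v*sin(α), y = u*sin(α) + v*cos(α)
g'_{ij} = (∂x^k/∂x'^i)(∂x^l/∂x'^j) g_{kl}; with g_{kl} = δ_{kl} this is Σ_k (∂x^k/∂x'^i)(∂x^k/∂x'^j).
Jacobian: ∂x/∂u = cos(α), ∂x/∂v = -sin(α), ∂y/∂u = sin(α), ∂y/∂v = cos(α)
g'_{uu} = (cos(α))(cos(α)) + (sin(α))(sin(α)) = 1
g'_{uv} = (cos(α))(-sin(α)) + (sin(α))(cos(α)) = 0
g'_{vv} = (-sin(α))(-sin(α)) + (cos(α))(cos(α)) = 1
g'_{ij} = diag(1, 1)
The Euclidean metric is invariant under rotations.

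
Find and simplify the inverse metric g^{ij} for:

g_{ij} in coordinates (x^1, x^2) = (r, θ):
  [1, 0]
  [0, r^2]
The metric is diagonal, so g^{ij} is diagonal with entries 1/g_{ii}: diag(1, 1/(r^2)).
g^{ij}:
  [1, 0]
  [0, 1/r^2]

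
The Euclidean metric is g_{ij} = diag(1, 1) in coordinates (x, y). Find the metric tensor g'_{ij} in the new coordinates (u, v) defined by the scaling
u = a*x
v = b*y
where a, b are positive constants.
Invert the transformation: x = u/a, y = v/b
g'_{ij} = (∂x^k/∂x'^i)(∂x^l/∂x'^j) g_{kl}; with g_{kl} = δ_{kl} this is Σ_k (∂x^k/∂x'^i)(∂x^k/∂x'^j).
Jacobian: ∂x/∂u = 1/a, ∂x/∂v = 0, ∂y/∂u = 0, ∂y/∂v = 1/b
g'_{uu} = (1/a)(1/a) + (0)(0) = 1/a^2
g'_{uv} = (1/a)(0) + (0)(1/b) = 0
g'_{vv} = (0)(0) + (1/b)(1/b) = 1/b^2
g'_{ij} = diag(1/a^2, 1/b^2)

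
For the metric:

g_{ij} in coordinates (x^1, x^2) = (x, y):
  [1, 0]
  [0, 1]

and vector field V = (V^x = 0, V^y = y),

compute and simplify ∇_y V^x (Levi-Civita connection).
All Christoffel symbols are zero.
∇_y V^x = ∂_y V^x + Γ^x_{y j} V^j
  = (0) + (0)(0) + (0)(y)
  = 0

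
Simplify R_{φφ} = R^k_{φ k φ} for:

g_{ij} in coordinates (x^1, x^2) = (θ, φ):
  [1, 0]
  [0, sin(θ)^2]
Non-zero Christoffel symbols (Γ^k_{ij} = Γ^k_{ji}):
Γ^θ_{φ φ} = -sin(2*θ)/2
Γ^φ_{θ φ} = 1/tan(θ)
R^θ_{φ θ φ} = ∂_θ Γ^θ_{φ φ} - ∂_φ Γ^θ_{φ θ} + Γ^θ_{θ m} Γ^m_{φ φ} - Γ^θ_{φ m} Γ^m_{φ θ}
  = (-cos(2*θ)) - (0) + (0) - (-cos(θ)^2) = sin(θ)^2
R^φ_{φ φ φ} = 0 (a repeated index in an antisymmetric pair)
R_{φφ} = R^θ_{φ θ φ} + R^φ_{φ φ φ} = (sin(θ)^2) + (0) = sin(θ)^2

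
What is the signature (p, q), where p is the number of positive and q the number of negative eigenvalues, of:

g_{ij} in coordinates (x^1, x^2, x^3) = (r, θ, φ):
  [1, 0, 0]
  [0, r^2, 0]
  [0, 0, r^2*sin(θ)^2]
The metric is diagonal, so its eigenvalues are the diagonal entries: 1, r^2, r^2*sin(θ)^2 (at a generic point, where coordinate-dependent entries are positive).
3 positive, 0 negative.
(3, 0) - Riemannian (positive definite)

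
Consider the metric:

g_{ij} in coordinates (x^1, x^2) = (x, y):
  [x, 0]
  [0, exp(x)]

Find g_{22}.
With x^1 = x, x^2 = y, g_{22} = g_{yy} is the row-2, column-2 entry of the matrix.
g_{22} = exp(x)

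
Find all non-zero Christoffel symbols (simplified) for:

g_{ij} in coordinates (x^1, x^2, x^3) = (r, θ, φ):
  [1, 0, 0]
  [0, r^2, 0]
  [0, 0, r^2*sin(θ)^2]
Using Γ^k_{ij} = (1/2) g^{km} (∂_i g_{mj} + ∂_j g_{mi} - ∂_m g_{ij}); the metric is diagonal, so only the m = k term contributes.
Non-zero symbols (using the symmetry Γ^k_{ij} = Γ^k_{ji}):
Γ^r_{θ θ} = (1/2) g^{rr} (∂_θ g_{rθ} + ∂_θ g_{rθ} - ∂_r g_{θθ}) = (1/2)(1)((0) + (0) - (2*r)) = -r
Γ^r_{φ φ} = (1/2) g^{rr} (∂_φ g_{rφ} + ∂_φ g_{rφ} - ∂_r g_{φφ}) = (1/2)(1)((0) + (0) - (2*r*sin(θ)^2)) = -r*sin(θ)^2
Γ^θ_{r θ} = (1/2) g^{θθ} (∂_r g_{θθ} + ∂_θ g_{θr} - ∂_θ g_{rθ}) = (1/2)(1/r^2)((2*r) + (0) - (0)) = 1/r
Γ^θ_{φ φ} = (1/2) g^{θθ} (∂_φ g_{θφ} + ∂_φ g_{θφ} - ∂_θ g_{φφ}) = (1/2)(1/r^2)((0) + (0) - (r^2*sin(2*θ))) = -sin(2*θ)/2
Γ^φ_{r φ} = (1/2) g^{φφ} (∂_r g_{φφ} + ∂_φ g_{φr} - ∂_φ g_{rφ}) = (1/2)(1/(r^2*sin(θ)^2))((2*r*sin(θ)^2) + (0) - (0)) = 1/r
Γ^φ_{θ φ} = (1/2) g^{φφ} (∂_θ g_{φφ} + ∂_φ g_{φθ} - ∂_φ g_{θφ}) = (1/2)(1/(r^2*sin(θ)^2))((r^2*sin(2*θ)) + (0) - (0)) = 1/tan(θ)
All other Christoffel symbols are zero.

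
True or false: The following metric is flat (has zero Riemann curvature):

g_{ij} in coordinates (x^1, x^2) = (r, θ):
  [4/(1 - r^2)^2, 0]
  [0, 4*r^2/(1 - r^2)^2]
Non-zero Christoffel symbols:
Γ^r_{r r} = 2*r/(1 - r^2)
Γ^r_{θ θ} = (r^3 + r)/(r^2 - 1)
Γ^θ_{r θ} = (-r^2 - 1)/(r^3 - r)
Ricci tensor: R_{rr} = -4/(r^2 - 1)^2, R_{rθ} = 0, R_{θθ} = -4*r^2/(r^2 - 1)^2
The Ricci tensor is non-zero, so the Riemann tensor is non-zero: not flat.
False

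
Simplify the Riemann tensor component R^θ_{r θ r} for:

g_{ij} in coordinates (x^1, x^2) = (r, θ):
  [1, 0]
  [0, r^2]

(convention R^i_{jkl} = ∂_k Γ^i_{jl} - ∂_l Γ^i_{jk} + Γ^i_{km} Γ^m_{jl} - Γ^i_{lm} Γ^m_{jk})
Non-zero Christoffel symbols (Γ^k_{ij} = Γ^k_{ji}):
Γ^r_{θ θ} = -r
Γ^θ_{r θ} = 1/r
R^θ_{r θ r} = ∂_θ Γ^θ_{r r} - ∂_r Γ^θ_{r θ} + Γ^θ_{θ m} Γ^m_{r r} - Γ^θ_{r m} Γ^m_{r θ}
  = (0) - (-1/r^2) + (0) - (1/r^2) = 0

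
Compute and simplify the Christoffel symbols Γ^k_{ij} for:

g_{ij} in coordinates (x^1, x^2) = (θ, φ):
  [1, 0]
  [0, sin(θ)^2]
Using Γ^k_{ij} = (1/2) g^{km} (∂_i g_{mj} + ∂_j g_{mi} - ∂_m g_{ij}); the metric is diagonal, so only the m = k term contributes.
Non-zero symbols (using the symmetry Γ^k_{ij} = Γ^k_{ji}):
Γ^θ_{φ φ} = (1/2) g^{θθ} (∂_φ g_{θφ} + ∂_φ g_{θφ} - ∂_θ g_{φφ}) = (1/2)(1)((0) + (0) - (sin(2*θ))) = -sin(2*θ)/2
Γ^φ_{θ φ} = (1/2) g^{φφ} (∂_θ g_{φφ} + ∂_φ g_{φθ} - ∂_φ g_{θφ}) = (1/2)(1/sin(θ)^2)((sin(2*θ)) + (0) - (0)) = 1/tan(θ)
All other Christoffel symbols are zero.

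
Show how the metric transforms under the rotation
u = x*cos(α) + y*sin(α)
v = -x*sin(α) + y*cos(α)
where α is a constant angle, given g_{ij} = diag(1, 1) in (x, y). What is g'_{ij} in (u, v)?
Invert the transformation: x = u*cos(α) - v*sin(α), y = u*sin(α) + v*cos(α)
g'_{ij} = (∂x^k/∂x'^i)(∂x^l/∂x'^j) g_{kl}; with g_{kl} = δ_{kl} this is Σ_k (∂x^k/∂x'^i)(∂x^k/∂x'^j).
Jacobian: ∂x/∂u = cos(α), ∂x/∂v = -sin(α), ∂y/∂u = sin(α), ∂y/∂v = cos(α)
g'_{uu} = (cos(α))(cos(α)) + (sin(α))(sin(α)) = 1
g'_{uv} = (cos(α))(-sin(α)) + (sin(α))(cos(α)) = 0
g'_{vv} = (-sin(α))(-sin(α)) + (cos(α))(cos(α)) = 1
g'_{ij} = diag(1, 1)
The Euclidean metric is invariant under rotations.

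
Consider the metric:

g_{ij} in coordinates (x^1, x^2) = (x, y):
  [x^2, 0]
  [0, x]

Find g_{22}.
With x^1 = x, x^2 = y, g_{22} = g_{yy} is the row-2, column-2 entry of the matrix.
g_{22} = x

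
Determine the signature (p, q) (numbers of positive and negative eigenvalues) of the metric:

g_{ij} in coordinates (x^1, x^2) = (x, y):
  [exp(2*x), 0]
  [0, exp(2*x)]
The metric is diagonal, so its eigenvalues are the diagonal entries: exp(2*x), exp(2*x) (at a generic point, where coordinate-dependent entries are positive).
2 positive, 0 negative.
(2, 0) - Riemannian (positive definite)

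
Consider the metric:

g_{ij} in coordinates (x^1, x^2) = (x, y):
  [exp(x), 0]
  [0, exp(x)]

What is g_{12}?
With x^1 = x, x^2 = y, g_{12} = g_{xy} is the row-1, column-2 entry of the matrix.
g_{12} = 0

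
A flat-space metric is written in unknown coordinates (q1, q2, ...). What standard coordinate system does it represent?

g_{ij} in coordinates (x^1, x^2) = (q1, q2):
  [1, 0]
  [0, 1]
All components are constant and the metric is the identity, i.e. orthonormal rectilinear coordinates.
Cartesian (2D) coordinates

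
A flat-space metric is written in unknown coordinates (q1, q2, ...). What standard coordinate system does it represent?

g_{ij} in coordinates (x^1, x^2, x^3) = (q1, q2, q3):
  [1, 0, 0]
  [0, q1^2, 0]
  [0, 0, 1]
The line element ds^2 = dq1^2 + q1^2 dq2^2 + dq3^2 is dr^2 + r^2 dθ^2 + dz^2 with q1 = r, q2 = θ, q3 = z.
cylindrical coordinates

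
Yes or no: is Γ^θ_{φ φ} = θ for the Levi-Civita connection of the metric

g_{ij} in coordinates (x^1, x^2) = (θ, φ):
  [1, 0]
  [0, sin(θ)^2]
Γ^θ_{φ φ} = (1/2) g^{θθ} (∂_φ g_{θφ} + ∂_φ g_{θφ} - ∂_θ g_{φφ}) = (1/2)(1)((0) + (0) - (sin(2*θ))) = -sin(2*θ)/2
This differs from the proposed value θ.
No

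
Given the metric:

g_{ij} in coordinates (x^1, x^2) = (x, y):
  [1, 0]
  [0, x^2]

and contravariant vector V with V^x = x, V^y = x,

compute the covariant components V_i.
V_i = g_{ij} V^j:
V_x = (1)(x) + (0)(x) = x
V_y = (0)(x) + (x^2)(x) = x^3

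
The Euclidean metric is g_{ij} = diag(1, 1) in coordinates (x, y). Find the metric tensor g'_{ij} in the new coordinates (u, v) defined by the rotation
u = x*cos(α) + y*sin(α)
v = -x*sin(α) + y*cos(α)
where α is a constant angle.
Invert the transformation: x = u*cos(α) - v*sin(α), y = u*sin(α) + v*cos(α)
g'_{ij} = (∂x^k/∂x'^i)(∂x^l/∂x'^j) g_{kl}; with g_{kl} = δ_{kl} this is Σ_k (∂x^k/∂x'^i)(∂x^k/∂x'^j).
Jacobian: ∂x/∂u = cos(α), ∂x/∂v = -sin(α), ∂y/∂u = sin(α), ∂y/∂v = cos(α)
g'_{uu} = (cos(α))(cos(α)) + (sin(α))(sin(α)) = 1
g'_{uv} = (cos(α))(-sin(α)) + (sin(α))(cos(α)) = 0
g'_{vv} = (-sin(α))(-sin(α)) + (cos(α))(cos(α)) = 1
g'_{ij} = diag(1, 1)
The Euclidean metric is invariant under rotations.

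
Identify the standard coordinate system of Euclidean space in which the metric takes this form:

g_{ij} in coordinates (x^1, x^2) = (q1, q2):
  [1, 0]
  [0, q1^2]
The line element ds^2 = dq1^2 + q1^2 dq2^2 is dr^2 + r^2 dθ^2 with q1 = r, q2 = θ.
polar coordinates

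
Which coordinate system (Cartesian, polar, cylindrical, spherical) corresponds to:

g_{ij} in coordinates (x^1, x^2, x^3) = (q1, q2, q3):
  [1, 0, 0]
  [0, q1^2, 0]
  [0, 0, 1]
The line element ds^2 = dq1^2 + q1^2 dq2^2 + dq3^2 is dr^2 + r^2 dθ^2 + dz^2 with q1 = r, q2 = θ, q3 = z.
cylindrical coordinates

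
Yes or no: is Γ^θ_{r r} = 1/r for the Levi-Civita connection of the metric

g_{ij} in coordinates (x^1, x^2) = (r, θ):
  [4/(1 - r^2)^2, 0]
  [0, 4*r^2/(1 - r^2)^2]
Γ^θ_{r r} = (1/2) g^{θθ} (∂_r g_{θr} + ∂_r g_{θr} - ∂_θ g_{rr}) = (1/2)((1 - r^2)^2/(4*r^2))((0) + (0) - (0)) = 0
This differs from the proposed value 1/r.
No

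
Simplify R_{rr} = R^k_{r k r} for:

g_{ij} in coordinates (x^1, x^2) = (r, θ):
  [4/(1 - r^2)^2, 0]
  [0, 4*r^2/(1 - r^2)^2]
Non-zero Christoffel symbols (Γ^k_{ij} = Γ^k_{ji}):
Γ^r_{r r} = 2*r/(1 - r^2)
Γ^r_{θ θ} = (r^3 + r)/(r^2 - 1)
Γ^θ_{r θ} = (-r^2 - 1)/(r^3 - r)
R^r_{r r r} = 0 (a repeated index in an antisymmetric pair)
R^θ_{r θ r} = ∂_θ Γ^θ_{r r} - ∂_r Γ^θ_{r θ} + Γ^θ_{θ m} Γ^m_{r r} - Γ^θ_{r m} Γ^m_{r θ}
  = (0) - ((r^4 + 4*r^2 - 1)/(r^3 - r)^2) + (2*(r^2 + 1)/(r^2 - 1)^2) - ((r^2 + 1)^2/(r^3 - r)^2) = -4/(r^2 - 1)^2
R_{rr} = R^r_{r r r} + R^θ_{r θ r} = (0) + (-4/(r^2 - 1)^2) = -4/(r^2 - 1)^2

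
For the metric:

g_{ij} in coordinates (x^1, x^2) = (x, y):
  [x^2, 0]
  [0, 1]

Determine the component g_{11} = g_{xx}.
With x^1 = x, x^2 = y, g_{11} = g_{xx} is the row-1, column-1 entry of the matrix.
g_{11} = x^2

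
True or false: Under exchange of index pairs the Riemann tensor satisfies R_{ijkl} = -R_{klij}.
The pair-exchange symmetry has a plus sign: R_{ijkl} = +R_{klij}.
False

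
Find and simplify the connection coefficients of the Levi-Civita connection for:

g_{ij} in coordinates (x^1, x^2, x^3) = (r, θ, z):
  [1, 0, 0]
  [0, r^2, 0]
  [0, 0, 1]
Using Γ^k_{ij} = (1/2) g^{km} (∂_i g_{mj} + ∂_j g_{mi} - ∂_m g_{ij}); the metric is diagonal, so only the m = k term contributes.
Non-zero symbols (using the symmetry Γ^k_{ij} = Γ^k_{ji}):
Γ^r_{θ θ} = (1/2) g^{rr} (∂_θ g_{rθ} + ∂_θ g_{rθ} - ∂_r g_{θθ}) = (1/2)(1)((0) + (0) - (2*r)) = -r
Γ^θ_{r θ} = (1/2) g^{θθ} (∂_r g_{θθ} + ∂_θ g_{θr} - ∂_θ g_{rθ}) = (1/2)(1/r^2)((2*r) + (0) - (0)) = 1/r
All other Christoffel symbols are zero.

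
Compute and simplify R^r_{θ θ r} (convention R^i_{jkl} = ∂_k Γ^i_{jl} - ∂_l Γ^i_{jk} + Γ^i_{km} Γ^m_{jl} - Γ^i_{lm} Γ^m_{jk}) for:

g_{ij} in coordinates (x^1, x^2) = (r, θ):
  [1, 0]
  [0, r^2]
Non-zero Christoffel symbols (Γ^k_{ij} = Γ^k_{ji}):
Γ^r_{θ θ} = -r
Γ^θ_{r θ} = 1/r
R^r_{θ θ r} = ∂_θ Γ^r_{θ r} - ∂_r Γ^r_{θ θ} + Γ^r_{θ m} Γ^m_{θ r} - Γ^r_{r m} Γ^m_{θ θ}
  = (0) - (-1) + (-1) - (0) = 0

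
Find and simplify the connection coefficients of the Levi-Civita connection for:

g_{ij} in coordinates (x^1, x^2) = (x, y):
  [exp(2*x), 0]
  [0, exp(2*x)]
Using Γ^k_{ij} = (1/2) g^{km} (∂_i g_{mj} + ∂_j g_{mi} - ∂_m g_{ij}); the metric is diagonal, so only the m = k term contributes.
Non-zero symbols (using the symmetry Γ^k_{ij} = Γ^k_{ji}):
Γ^x_{x x} = (1/2) g^{xx} (∂_x g_{xx} + ∂_x g_{xx} - ∂_x g_{xx}) = (1/2)(exp(-2*x))((2*exp(2*x)) + (2*exp(2*x)) - (2*exp(2*x))) = 1
Γ^x_{y y} = (1/2) g^{xx} (∂_y g_{xy} + ∂_y g_{xy} - ∂_x g_{yy}) = (1/2)(exp(-2*x))((0) + (0) - (2*exp(2*x))) = -1
Γ^y_{x y} = (1/2) g^{yy} (∂_x g_{yy} + ∂_y g_{yx} - ∂_y g_{xy}) = (1/2)(exp(-2*x))((2*exp(2*x)) + (0) - (0)) = 1
All other Christoffel symbols are zero.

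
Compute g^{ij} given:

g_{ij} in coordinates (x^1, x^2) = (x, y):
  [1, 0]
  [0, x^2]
The metric is diagonal, so g^{ij} is diagonal with entries 1/g_{ii}: diag(1, 1/(x^2)).
g^{ij}:
  [1, 0]
  [0, 1/x^2]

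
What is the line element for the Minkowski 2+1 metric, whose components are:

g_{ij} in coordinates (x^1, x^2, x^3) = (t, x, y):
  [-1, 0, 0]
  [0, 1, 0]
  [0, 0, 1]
ds^2 = g_{ij} dx^i dx^j; only the non-zero components contribute.
ds^2 = -dt^2 + dx^2 + dy^2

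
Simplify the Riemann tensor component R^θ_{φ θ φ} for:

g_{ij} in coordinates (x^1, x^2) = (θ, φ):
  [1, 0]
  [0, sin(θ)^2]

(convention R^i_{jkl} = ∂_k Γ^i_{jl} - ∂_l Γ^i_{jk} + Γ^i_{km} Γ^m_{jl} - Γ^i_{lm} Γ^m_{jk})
Non-zero Christoffel symbols (Γ^k_{ij} = Γ^k_{ji}):
Γ^θ_{φ φ} = -sin(2*θ)/2
Γ^φ_{θ φ} = 1/tan(θ)
R^θ_{φ θ φ} = ∂_θ Γ^θ_{φ φ} - ∂_φ Γ^θ_{φ θ} + Γ^θ_{θ m} Γ^m_{φ φ} - Γ^θ_{φ m} Γ^m_{φ θ}
  = (-cos(2*θ)) - (0) + (0) - (-cos(θ)^2) = sin(θ)^2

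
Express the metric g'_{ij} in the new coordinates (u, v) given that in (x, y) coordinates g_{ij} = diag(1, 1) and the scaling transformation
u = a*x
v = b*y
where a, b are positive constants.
Invert the transformation: x = u/a, y = v/b
g'_{ij} = (∂x^k/∂x'^i)(∂x^l/∂x'^j) g_{kl}; with g_{kl} = δ_{kl} this is Σ_k (∂x^k/∂x'^i)(∂x^k/∂x'^j).
Jacobian: ∂x/∂u = 1/a, ∂x/∂v = 0, ∂y/∂u = 0, ∂y/∂v = 1/b
g'_{uu} = (1/a)(1/a) + (0)(0) = 1/a^2
g'_{uv} = (1/a)(0) + (0)(1/b) = 0
g'_{vv} = (0)(0) + (1/b)(1/b) = 1/b^2
g'_{ij} = diag(1/a^2, 1/b^2)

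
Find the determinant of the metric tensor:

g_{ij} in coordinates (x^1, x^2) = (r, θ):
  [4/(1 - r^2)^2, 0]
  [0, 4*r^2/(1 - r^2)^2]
For a 2×2 metric: det(g) = g_{11}·g_{22} - g_{12}·g_{21}
= (4/(1 - r^2)^2)·(4*r^2/(1 - r^2)^2) - (0)·(0)
= 16*r^2/(1 - r^2)^4 - 0
det(g) = 16*r^2/(1 - r^2)^4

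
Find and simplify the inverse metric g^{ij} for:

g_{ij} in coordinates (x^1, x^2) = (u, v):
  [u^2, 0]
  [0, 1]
The metric is diagonal, so g^{ij} is diagonal with entries 1/g_{ii}: diag(1/(u^2), 1).
g^{ij}:
  [1/u^2, 0]
  [0, 1]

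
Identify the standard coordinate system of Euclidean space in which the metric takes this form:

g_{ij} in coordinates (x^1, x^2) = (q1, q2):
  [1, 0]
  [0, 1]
All components are constant and the metric is the identity, i.e. orthonormal rectilinear coordinates.
Cartesian (2D) coordinates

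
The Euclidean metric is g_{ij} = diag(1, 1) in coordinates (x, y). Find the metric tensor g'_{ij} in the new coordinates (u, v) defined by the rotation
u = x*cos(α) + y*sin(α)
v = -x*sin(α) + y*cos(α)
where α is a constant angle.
Invert the transformation: x = u*cos(α) - v*sin(α), y = u*sin(α) + v*cos(α)
g'_{ij} = (∂x^k/∂x'^i)(∂x^l/∂x'^j) g_{kl}; with g_{kl} = δ_{kl} this is Σ_k (∂x^k/∂x'^i)(∂x^k/∂x'^j).
Jacobian: ∂x/∂u = cos(α), ∂x/∂v = -sin(α), ∂y/∂u = sin(α), ∂y/∂v = cos(α)
g'_{uu} = (cos(α))(cos(α)) + (sin(α))(sin(α)) = 1
g'_{uv} = (cos(α))(-sin(α)) + (sin(α))(cos(α)) = 0
g'_{vv} = (-sin(α))(-sin(α)) + (cos(α))(cos(α)) = 1
g'_{ij} = diag(1, 1)
The Euclidean metric is invariant under rotations.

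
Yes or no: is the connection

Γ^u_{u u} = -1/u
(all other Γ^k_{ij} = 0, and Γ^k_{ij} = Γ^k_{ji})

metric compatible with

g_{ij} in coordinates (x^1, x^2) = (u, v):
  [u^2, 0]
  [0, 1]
Using ∇_k g_{ij} = ∂_k g_{ij} - Γ^m_{ki} g_{mj} - Γ^m_{kj} g_{im}:
∇_u g_{uu} = (2*u) - (-u) - (-u) = 4*u ≠ 0
So the connection is not metric compatible (it is not the Levi-Civita connection).
No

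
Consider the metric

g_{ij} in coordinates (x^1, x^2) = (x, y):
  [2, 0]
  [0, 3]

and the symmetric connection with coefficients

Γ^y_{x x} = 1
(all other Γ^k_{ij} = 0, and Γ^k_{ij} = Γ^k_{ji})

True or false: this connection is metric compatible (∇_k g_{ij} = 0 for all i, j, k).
Using ∇_k g_{ij} = ∂_k g_{ij} - Γ^m_{ki} g_{mj} - Γ^m_{kj} g_{im}:
∇_x g_{xy} = (0) - (3) - (0) = -3 ≠ 0
So the connection is not metric compatible (it is not the Levi-Civita connection).
False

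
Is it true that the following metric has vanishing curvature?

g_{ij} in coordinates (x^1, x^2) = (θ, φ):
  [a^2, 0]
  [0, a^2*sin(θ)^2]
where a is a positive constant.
Non-zero Christoffel symbols:
Γ^θ_{φ φ} = -sin(2*θ)/2
Γ^φ_{θ φ} = 1/tan(θ)
Ricci tensor: R_{θθ} = 1, R_{θφ} = 0, R_{φφ} = sin(θ)^2
The Ricci tensor is non-zero, so the Riemann tensor is non-zero: not flat.
No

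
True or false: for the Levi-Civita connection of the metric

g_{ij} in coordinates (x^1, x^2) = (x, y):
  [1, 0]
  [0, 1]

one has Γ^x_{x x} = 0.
Γ^x_{x x} = (1/2) g^{xx} (∂_x g_{xx} + ∂_x g_{xx} - ∂_x g_{xx}) = (1/2)(1)((0) + (0) - (0)) = 0
This equals the proposed value 0.
True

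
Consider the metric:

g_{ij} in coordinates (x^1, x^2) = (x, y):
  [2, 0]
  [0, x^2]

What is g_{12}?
With x^1 = x, x^2 = y, g_{12} = g_{xy} is the row-1, column-2 entry of the matrix.
g_{12} = 0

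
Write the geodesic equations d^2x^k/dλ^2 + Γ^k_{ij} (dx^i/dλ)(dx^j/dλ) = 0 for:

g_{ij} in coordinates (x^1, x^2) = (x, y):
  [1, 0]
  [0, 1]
Geodesic equation: d^2x^k/dλ^2 + Γ^k_{ij} (dx^i/dλ)(dx^j/dλ) = 0.
All Christoffel symbols vanish, so the geodesics are straight lines:
d^2x/dλ^2 = 0
d^2y/dλ^2 = 0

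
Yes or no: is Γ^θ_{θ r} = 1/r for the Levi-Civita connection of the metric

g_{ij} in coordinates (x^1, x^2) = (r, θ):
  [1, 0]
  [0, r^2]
Γ^θ_{θ r} = (1/2) g^{θθ} (∂_θ g_{θr} + ∂_r g_{θθ} - ∂_θ g_{θr}) = (1/2)(1/r^2)((0) + (2*r) - (0)) = 1/r
This equals the proposed value 1/r.
Yes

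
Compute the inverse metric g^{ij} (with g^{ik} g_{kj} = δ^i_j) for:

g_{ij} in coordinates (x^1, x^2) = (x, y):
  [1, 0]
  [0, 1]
The metric is diagonal, so g^{ij} is diagonal with entries 1/g_{ii}: diag(1, 1).
g^{ij}:
  [1, 0]
  [0, 1]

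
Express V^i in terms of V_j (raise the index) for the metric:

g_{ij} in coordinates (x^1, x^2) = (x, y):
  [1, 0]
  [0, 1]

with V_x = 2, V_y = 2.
Inverse metric (diagonal): g^{xx} = 1, g^{yy} = 1
V^i = g^{ij} V_j:
V^x = (1)(2) + (0)(2) = 2
V^y = (0)(2) + (1)(2) = 2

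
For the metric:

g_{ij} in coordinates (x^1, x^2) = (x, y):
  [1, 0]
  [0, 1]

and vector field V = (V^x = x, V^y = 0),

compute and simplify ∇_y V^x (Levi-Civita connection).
All Christoffel symbols are zero.
∇_y V^x = ∂_y V^x + Γ^x_{y j} V^j
  = (0) + (0)(x) + (0)(0)
  = 0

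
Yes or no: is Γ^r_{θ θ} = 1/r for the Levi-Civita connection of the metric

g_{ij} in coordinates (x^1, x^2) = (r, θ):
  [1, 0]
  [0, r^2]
Γ^r_{θ θ} = (1/2) g^{rr} (∂_θ g_{rθ} + ∂_θ g_{rθ} - ∂_r g_{θθ}) = (1/2)(1)((0) + (0) - (2*r)) = -r
This differs from the proposed value 1/r.
No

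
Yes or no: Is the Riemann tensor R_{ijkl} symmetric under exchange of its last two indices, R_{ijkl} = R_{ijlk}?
It is antisymmetric in the last pair: R_{ijkl} = -R_{ijlk}.
No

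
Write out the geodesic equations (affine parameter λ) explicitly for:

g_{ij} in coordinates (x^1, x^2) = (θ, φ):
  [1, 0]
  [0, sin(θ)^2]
Geodesic equation: d^2x^k/dλ^2 + Γ^k_{ij} (dx^i/dλ)(dx^j/dλ) = 0.
Non-zero Christoffel symbols:
Γ^θ_{φ φ} = -sin(2*θ)/2
Γ^φ_{θ φ} = 1/tan(θ)
Substituting (the symmetric pair Γ^k_{ij}, Γ^k_{ji} combines into a factor 2):
d^2θ/dλ^2 - (sin(2*θ)/2) (dφ/dλ)^2 = 0
d^2φ/dλ^2 + (2/tan(θ)) (dθ/dλ)(dφ/dλ) = 0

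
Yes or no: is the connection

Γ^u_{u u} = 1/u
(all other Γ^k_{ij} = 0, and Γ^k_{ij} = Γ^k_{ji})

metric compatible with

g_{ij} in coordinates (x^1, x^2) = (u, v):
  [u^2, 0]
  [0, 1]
Using ∇_k g_{ij} = ∂_k g_{ij} - Γ^m_{ki} g_{mj} - Γ^m_{kj} g_{im}:
e.g. ∇_u g_{uu} = (2*u) - (u) - (u) = 0
Every component ∇_k g_{ij} vanishes: the connection is metric compatible.
Yes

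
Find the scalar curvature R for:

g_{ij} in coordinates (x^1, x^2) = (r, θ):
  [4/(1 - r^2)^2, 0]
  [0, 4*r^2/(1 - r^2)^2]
Non-zero Christoffel symbols (Γ^k_{ij} = Γ^k_{ji}):
Γ^r_{r r} = 2*r/(1 - r^2)
Γ^r_{θ θ} = (r^3 + r)/(r^2 - 1)
Γ^θ_{r θ} = (-r^2 - 1)/(r^3 - r)
Ricci tensor (R_{ij} = R^k_{ikj}): R_{rr} = -4/(r^2 - 1)^2, R_{rθ} = 0, R_{θθ} = -4*r^2/(r^2 - 1)^2
Inverse metric: g^{rr} = (1 - r^2)^2/4, g^{θθ} = (1 - r^2)^2/(4*r^2)
R = g^{ij} R_{ij} = ((1 - r^2)^2/4)(-4/(r^2 - 1)^2) + ((1 - r^2)^2/(4*r^2))(-4*r^2/(r^2 - 1)^2) = -2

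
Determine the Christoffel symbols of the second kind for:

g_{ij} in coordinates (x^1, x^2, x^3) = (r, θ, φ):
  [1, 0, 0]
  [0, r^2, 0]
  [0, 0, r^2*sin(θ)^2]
Using Γ^k_{ij} = (1/2) g^{km} (∂_i g_{mj} + ∂_j g_{mi} - ∂_m g_{ij}); the metric is diagonal, so only the m = k term contributes.
Non-zero symbols (using the symmetry Γ^k_{ij} = Γ^k_{ji}):
Γ^r_{θ θ} = (1/2) g^{rr} (∂_θ g_{rθ} + ∂_θ g_{rθ} - ∂_r g_{θθ}) = (1/2)(1)((0) + (0) - (2*r)) = -r
Γ^r_{φ φ} = (1/2) g^{rr} (∂_φ g_{rφ} + ∂_φ g_{rφ} - ∂_r g_{φφ}) = (1/2)(1)((0) + (0) - (2*r*sin(θ)^2)) = -r*sin(θ)^2
Γ^θ_{r θ} = (1/2) g^{θθ} (∂_r g_{θθ} + ∂_θ g_{θr} - ∂_θ g_{rθ}) = (1/2)(1/r^2)((2*r) + (0) - (0)) = 1/r
Γ^θ_{φ φ} = (1/2) g^{θθ} (∂_φ g_{θφ} + ∂_φ g_{θφ} - ∂_θ g_{φφ}) = (1/2)(1/r^2)((0) + (0) - (r^2*sin(2*θ))) = -sin(2*θ)/2
Γ^φ_{r φ} = (1/2) g^{φφ} (∂_r g_{φφ} + ∂_φ g_{φr} - ∂_φ g_{rφ}) = (1/2)(1/(r^2*sin(θ)^2))((2*r*sin(θ)^2) + (0) - (0)) = 1/r
Γ^φ_{θ φ} = (1/2) g^{φφ} (∂_θ g_{φφ} + ∂_φ g_{φθ} - ∂_φ g_{θφ}) = (1/2)(1/(r^2*sin(θ)^2))((r^2*sin(2*θ)) + (0) - (0)) = 1/tan(θ)
All other Christoffel symbols are zero.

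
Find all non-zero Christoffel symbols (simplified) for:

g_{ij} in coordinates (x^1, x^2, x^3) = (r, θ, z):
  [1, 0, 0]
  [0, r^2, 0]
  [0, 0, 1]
Using Γ^k_{ij} = (1/2) g^{km} (∂_i g_{mj} + ∂_j g_{mi} - ∂_m g_{ij}); the metric is diagonal, so only the m = k term contributes.
Non-zero symbols (using the symmetry Γ^k_{ij} = Γ^k_{ji}):
Γ^r_{θ θ} = (1/2) g^{rr} (∂_θ g_{rθ} + ∂_θ g_{rθ} - ∂_r g_{θθ}) = (1/2)(1)((0) + (0) - (2*r)) = -r
Γ^θ_{r θ} = (1/2) g^{θθ} (∂_r g_{θθ} + ∂_θ g_{θr} - ∂_θ g_{rθ}) = (1/2)(1/r^2)((2*r) + (0) - (0)) = 1/r
All other Christoffel symbols are zero.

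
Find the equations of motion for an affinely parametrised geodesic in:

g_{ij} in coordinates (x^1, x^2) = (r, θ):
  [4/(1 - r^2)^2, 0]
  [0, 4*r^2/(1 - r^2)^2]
Geodesic equation: d^2x^k/dλ^2 + Γ^k_{ij} (dx^i/dλ)(dx^j/dλ) = 0.
Non-zero Christoffel symbols:
Γ^r_{r r} = 2*r/(1 - r^2)
Γ^r_{θ θ} = (r^3 + r)/(r^2 - 1)
Γ^θ_{r θ} = (-r^2 - 1)/(r^3 - r)
Substituting (the symmetric pair Γ^k_{ij}, Γ^k_{ji} combines into a factor 2):
d^2r/dλ^2 + (2*r/(1 - r^2)) (dr/dλ)^2 + ((r^3 + r)/(r^2 - 1)) (dθ/dλ)^2 = 0
d^2θ/dλ^2 + ((-2*r^2 - 2)/(r^3 - r)) (dr/dλ)(dθ/dλ) = 0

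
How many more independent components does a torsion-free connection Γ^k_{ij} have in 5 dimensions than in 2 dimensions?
Independent components in n dimensions: n × n(n+1)/2 = n^2(n+1)/2.
5D: 5 × 15 = 75
2D: 2 × 3 = 6
Difference = 75 - 6 = 69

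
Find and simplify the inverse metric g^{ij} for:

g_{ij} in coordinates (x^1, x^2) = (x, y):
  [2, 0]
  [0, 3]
The metric is diagonal, so g^{ij} is diagonal with entries 1/g_{ii}: diag(1/2, 1/3).
g^{ij}:
  [1/2, 0]
  [0, 1/3]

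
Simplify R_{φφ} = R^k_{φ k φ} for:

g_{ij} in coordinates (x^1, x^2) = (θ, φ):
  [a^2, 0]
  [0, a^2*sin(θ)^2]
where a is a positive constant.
Non-zero Christoffel symbols (Γ^k_{ij} = Γ^k_{ji}):
Γ^θ_{φ φ} = -sin(2*θ)/2
Γ^φ_{θ φ} = 1/tan(θ)
R^θ_{φ θ φ} = ∂_θ Γ^θ_{φ φ} - ∂_φ Γ^θ_{φ θ} + Γ^θ_{θ m} Γ^m_{φ φ} - Γ^θ_{φ m} Γ^m_{φ θ}
  = (-cos(2*θ)) - (0) + (0) - (-cos(θ)^2) = sin(θ)^2
R^φ_{φ φ φ} = 0 (a repeated index in an antisymmetric pair)
R_{φφ} = R^θ_{φ θ φ} + R^φ_{φ φ φ} = (sin(θ)^2) + (0) = sin(θ)^2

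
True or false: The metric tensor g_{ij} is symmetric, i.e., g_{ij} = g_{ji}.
By definition the metric is a symmetric bilinear form, g_{ij} = g_{ji}.
True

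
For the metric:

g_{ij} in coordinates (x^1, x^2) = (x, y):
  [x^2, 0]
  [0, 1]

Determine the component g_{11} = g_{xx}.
With x^1 = x, x^2 = y, g_{11} = g_{xx} is the row-1, column-1 entry of the matrix.
g_{11} = x^2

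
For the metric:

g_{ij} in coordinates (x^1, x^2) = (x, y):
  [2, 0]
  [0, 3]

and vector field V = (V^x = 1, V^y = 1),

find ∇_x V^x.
All Christoffel symbols are zero.
∇_x V^x = ∂_x V^x + Γ^x_{x j} V^j
  = (0) + (0)(1) + (0)(1)
  = 0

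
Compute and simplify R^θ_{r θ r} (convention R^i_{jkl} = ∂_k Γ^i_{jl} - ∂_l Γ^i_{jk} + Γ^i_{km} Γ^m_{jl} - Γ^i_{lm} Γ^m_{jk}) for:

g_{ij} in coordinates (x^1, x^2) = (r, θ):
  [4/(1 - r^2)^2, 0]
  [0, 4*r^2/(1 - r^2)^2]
Non-zero Christoffel symbols (Γ^k_{ij} = Γ^k_{ji}):
Γ^r_{r r} = 2*r/(1 - r^2)
Γ^r_{θ θ} = (r^3 + r)/(r^2 - 1)
Γ^θ_{r θ} = (-r^2 - 1)/(r^3 - r)
R^θ_{r θ r} = ∂_θ Γ^θ_{r r} - ∂_r Γ^θ_{r θ} + Γ^θ_{θ m} Γ^m_{r r} - Γ^θ_{r m} Γ^m_{r θ}
  = (0) - ((r^4 + 4*r^2 - 1)/(r^3 - r)^2) + (2*(r^2 + 1)/(r^2 - 1)^2) - ((r^2 + 1)^2/(r^3 - r)^2) = -4/(r^2 - 1)^2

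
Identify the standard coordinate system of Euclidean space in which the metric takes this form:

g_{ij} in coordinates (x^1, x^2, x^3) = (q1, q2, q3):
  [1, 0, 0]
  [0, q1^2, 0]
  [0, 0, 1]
The line element ds^2 = dq1^2 + q1^2 dq2^2 + dq3^2 is dr^2 + r^2 dθ^2 + dz^2 with q1 = r, q2 = θ, q3 = z.
cylindrical coordinates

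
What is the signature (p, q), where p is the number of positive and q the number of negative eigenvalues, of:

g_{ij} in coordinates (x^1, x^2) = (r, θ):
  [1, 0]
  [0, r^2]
The metric is diagonal, so its eigenvalues are the diagonal entries: 1, r^2 (at a generic point, where coordinate-dependent entries are positive).
2 positive, 0 negative.
(2, 0) - Riemannian (positive definite)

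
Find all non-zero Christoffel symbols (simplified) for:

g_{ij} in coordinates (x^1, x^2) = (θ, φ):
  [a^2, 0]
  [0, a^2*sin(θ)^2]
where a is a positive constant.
Using Γ^k_{ij} = (1/2) g^{km} (∂_i g_{mj} + ∂_j g_{mi} - ∂_m g_{ij}); the metric is diagonal, so only the m = k term contributes.
Non-zero symbols (using the symmetry Γ^k_{ij} = Γ^k_{ji}):
Γ^θ_{φ φ} = (1/2) g^{θθ} (∂_φ g_{θφ} + ∂_φ g_{θφ} - ∂_θ g_{φφ}) = (1/2)(1/a^2)((0) + (0) - (a^2*sin(2*θ))) = -sin(2*θ)/2
Γ^φ_{θ φ} = (1/2) g^{φφ} (∂_θ g_{φφ} + ∂_φ g_{φθ} - ∂_φ g_{θφ}) = (1/2)(1/(a^2*sin(θ)^2))((a^2*sin(2*θ)) + (0) - (0)) = 1/tan(θ)
All other Christoffel symbols are zero.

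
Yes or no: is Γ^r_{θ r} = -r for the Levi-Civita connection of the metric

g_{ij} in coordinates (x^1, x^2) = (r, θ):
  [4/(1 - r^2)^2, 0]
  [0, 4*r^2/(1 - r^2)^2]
Γ^r_{θ r} = (1/2) g^{rr} (∂_θ g_{rr} + ∂_r g_{rθ} - ∂_r g_{θr}) = (1/2)((1 - r^2)^2/4)((0) + (0) - (0)) = 0
This differs from the proposed value -r.
No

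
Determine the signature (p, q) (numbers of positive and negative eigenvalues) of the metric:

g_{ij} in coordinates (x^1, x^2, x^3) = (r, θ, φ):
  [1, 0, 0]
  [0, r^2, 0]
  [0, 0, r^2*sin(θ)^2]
The metric is diagonal, so its eigenvalues are the diagonal entries: 1, r^2, r^2*sin(θ)^2 (at a generic point, where coordinate-dependent entries are positive).
3 positive, 0 negative.
(3, 0) - Riemannian (positive definite)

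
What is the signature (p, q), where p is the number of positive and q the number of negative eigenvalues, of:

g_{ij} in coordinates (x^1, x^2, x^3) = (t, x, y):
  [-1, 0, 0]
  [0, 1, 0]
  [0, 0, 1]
The metric is diagonal, so its eigenvalues are the diagonal entries: -1, 1, 1 (at a generic point, where coordinate-dependent entries are positive).
2 positive, 1 negative.
(2, 1) - Lorentzian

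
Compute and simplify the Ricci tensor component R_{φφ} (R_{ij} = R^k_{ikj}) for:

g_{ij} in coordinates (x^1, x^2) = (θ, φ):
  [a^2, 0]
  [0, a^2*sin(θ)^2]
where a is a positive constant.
Non-zero Christoffel symbols (Γ^k_{ij} = Γ^k_{ji}):
Γ^θ_{φ φ} = -sin(2*θ)/2
Γ^φ_{θ φ} = 1/tan(θ)
R^θ_{φ θ φ} = ∂_θ Γ^θ_{φ φ} - ∂_φ Γ^θ_{φ θ} + Γ^θ_{θ m} Γ^m_{φ φ} - Γ^θ_{φ m} Γ^m_{φ θ}
  = (-cos(2*θ)) - (0) + (0) - (-cos(θ)^2) = sin(θ)^2
R^φ_{φ φ φ} = 0 (a repeated index in an antisymmetric pair)
R_{φφ} = R^θ_{φ θ φ} + R^φ_{φ φ φ} = (sin(θ)^2) + (0) = sin(θ)^2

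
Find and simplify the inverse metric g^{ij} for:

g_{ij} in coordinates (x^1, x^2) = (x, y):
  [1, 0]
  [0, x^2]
The metric is diagonal, so g^{ij} is diagonal with entries 1/g_{ii}: diag(1, 1/(x^2)).
g^{ij}:
  [1, 0]
  [0, 1/x^2]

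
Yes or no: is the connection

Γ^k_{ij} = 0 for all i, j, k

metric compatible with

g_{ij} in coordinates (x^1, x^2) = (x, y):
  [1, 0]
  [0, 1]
Using ∇_k g_{ij} = ∂_k g_{ij} - Γ^m_{ki} g_{mj} - Γ^m_{kj} g_{im}:
e.g. ∇_y g_{xy} = (0) - (0) - (0) = 0
Every component ∇_k g_{ij} vanishes: the connection is metric compatible.
Yes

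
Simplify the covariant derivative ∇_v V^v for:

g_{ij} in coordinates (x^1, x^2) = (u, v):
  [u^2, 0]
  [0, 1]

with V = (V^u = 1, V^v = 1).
Non-zero Christoffel symbols:
Γ^u_{u u} = 1/u
∇_v V^v = ∂_v V^v + Γ^v_{v j} V^j
  = (0) + (0)(1) + (0)(1)
  = 0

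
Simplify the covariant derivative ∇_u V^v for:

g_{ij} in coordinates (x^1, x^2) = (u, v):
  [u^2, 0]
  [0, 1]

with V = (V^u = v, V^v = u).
Non-zero Christoffel symbols:
Γ^u_{u u} = 1/u
∇_u V^v = ∂_u V^v + Γ^v_{u j} V^j
  = (1) + (0)(v) + (0)(u)
  = 1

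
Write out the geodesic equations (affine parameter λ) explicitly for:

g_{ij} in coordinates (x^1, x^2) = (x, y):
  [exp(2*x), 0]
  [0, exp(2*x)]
Geodesic equation: d^2x^k/dλ^2 + Γ^k_{ij} (dx^i/dλ)(dx^j/dλ) = 0.
Non-zero Christoffel symbols:
Γ^x_{x x} = 1
Γ^x_{y y} = -1
Γ^y_{x y} = 1
Substituting (the symmetric pair Γ^k_{ij}, Γ^k_{ji} combines into a factor 2):
d^2x/dλ^2 + (dx/dλ)^2 - (dy/dλ)^2 = 0
d^2y/dλ^2 + 2 (dx/dλ)(dy/dλ) = 0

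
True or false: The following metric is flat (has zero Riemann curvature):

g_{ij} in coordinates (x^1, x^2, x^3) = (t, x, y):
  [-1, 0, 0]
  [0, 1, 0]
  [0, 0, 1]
All metric components are constant, so every Christoffel symbol vanishes and R^i_{jkl} = 0.
True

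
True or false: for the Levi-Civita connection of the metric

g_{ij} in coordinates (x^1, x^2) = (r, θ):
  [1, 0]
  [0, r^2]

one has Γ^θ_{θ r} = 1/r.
Γ^θ_{θ r} = (1/2) g^{θθ} (∂_θ g_{θr} + ∂_r g_{θθ} - ∂_θ g_{θr}) = (1/2)(1/r^2)((0) + (2*r) - (0)) = 1/r
This equals the proposed value 1/r.
True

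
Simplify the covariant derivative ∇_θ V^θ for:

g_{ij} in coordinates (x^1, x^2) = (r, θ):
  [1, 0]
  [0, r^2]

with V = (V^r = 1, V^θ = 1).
Non-zero Christoffel symbols:
Γ^r_{θ θ} = -r
Γ^θ_{r θ} = 1/r
∇_θ V^θ = ∂_θ V^θ + Γ^θ_{θ j} V^j
  = (0) + (1/r)(1) + (0)(1)
  = 1/r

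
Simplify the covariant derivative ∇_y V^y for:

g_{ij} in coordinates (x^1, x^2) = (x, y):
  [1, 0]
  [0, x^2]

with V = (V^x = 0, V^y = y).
Non-zero Christoffel symbols:
Γ^x_{y y} = -x
Γ^y_{x y} = 1/x
∇_y V^y = ∂_y V^y + Γ^y_{y j} V^j
  = (1) + (1/x)(0) + (0)(y)
  = 1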